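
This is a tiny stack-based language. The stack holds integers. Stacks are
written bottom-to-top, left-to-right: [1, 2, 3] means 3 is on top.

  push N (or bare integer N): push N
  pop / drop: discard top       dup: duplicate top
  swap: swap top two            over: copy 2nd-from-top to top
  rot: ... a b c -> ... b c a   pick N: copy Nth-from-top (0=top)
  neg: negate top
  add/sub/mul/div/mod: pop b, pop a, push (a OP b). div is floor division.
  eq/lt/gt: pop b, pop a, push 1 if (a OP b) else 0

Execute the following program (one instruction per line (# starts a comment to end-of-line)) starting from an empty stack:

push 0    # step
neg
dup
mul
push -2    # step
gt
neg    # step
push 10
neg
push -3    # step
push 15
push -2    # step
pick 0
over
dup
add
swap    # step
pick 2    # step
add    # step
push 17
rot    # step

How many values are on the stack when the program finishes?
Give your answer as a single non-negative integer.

Answer: 8

Derivation:
After 'push 0': stack = [0] (depth 1)
After 'neg': stack = [0] (depth 1)
After 'dup': stack = [0, 0] (depth 2)
After 'mul': stack = [0] (depth 1)
After 'push -2': stack = [0, -2] (depth 2)
After 'gt': stack = [1] (depth 1)
After 'neg': stack = [-1] (depth 1)
After 'push 10': stack = [-1, 10] (depth 2)
After 'neg': stack = [-1, -10] (depth 2)
After 'push -3': stack = [-1, -10, -3] (depth 3)
  ...
After 'push -2': stack = [-1, -10, -3, 15, -2] (depth 5)
After 'pick 0': stack = [-1, -10, -3, 15, -2, -2] (depth 6)
After 'over': stack = [-1, -10, -3, 15, -2, -2, -2] (depth 7)
After 'dup': stack = [-1, -10, -3, 15, -2, -2, -2, -2] (depth 8)
After 'add': stack = [-1, -10, -3, 15, -2, -2, -4] (depth 7)
After 'swap': stack = [-1, -10, -3, 15, -2, -4, -2] (depth 7)
After 'pick 2': stack = [-1, -10, -3, 15, -2, -4, -2, -2] (depth 8)
After 'add': stack = [-1, -10, -3, 15, -2, -4, -4] (depth 7)
After 'push 17': stack = [-1, -10, -3, 15, -2, -4, -4, 17] (depth 8)
After 'rot': stack = [-1, -10, -3, 15, -2, -4, 17, -4] (depth 8)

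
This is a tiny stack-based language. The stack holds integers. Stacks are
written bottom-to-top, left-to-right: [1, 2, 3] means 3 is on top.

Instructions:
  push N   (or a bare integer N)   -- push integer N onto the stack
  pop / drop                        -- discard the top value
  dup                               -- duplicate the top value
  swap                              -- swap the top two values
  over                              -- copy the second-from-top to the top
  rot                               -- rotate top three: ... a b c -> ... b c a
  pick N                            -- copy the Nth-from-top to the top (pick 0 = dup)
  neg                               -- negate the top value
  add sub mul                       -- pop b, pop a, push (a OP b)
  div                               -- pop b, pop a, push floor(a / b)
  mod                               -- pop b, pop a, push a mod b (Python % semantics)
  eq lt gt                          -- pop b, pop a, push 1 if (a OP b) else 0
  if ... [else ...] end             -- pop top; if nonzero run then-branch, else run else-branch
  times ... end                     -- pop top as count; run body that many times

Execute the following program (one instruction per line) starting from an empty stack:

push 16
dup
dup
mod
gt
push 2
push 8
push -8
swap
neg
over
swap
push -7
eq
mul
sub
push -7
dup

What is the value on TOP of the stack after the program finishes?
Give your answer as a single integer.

After 'push 16': [16]
After 'dup': [16, 16]
After 'dup': [16, 16, 16]
After 'mod': [16, 0]
After 'gt': [1]
After 'push 2': [1, 2]
After 'push 8': [1, 2, 8]
After 'push -8': [1, 2, 8, -8]
After 'swap': [1, 2, -8, 8]
After 'neg': [1, 2, -8, -8]
After 'over': [1, 2, -8, -8, -8]
After 'swap': [1, 2, -8, -8, -8]
After 'push -7': [1, 2, -8, -8, -8, -7]
After 'eq': [1, 2, -8, -8, 0]
After 'mul': [1, 2, -8, 0]
After 'sub': [1, 2, -8]
After 'push -7': [1, 2, -8, -7]
After 'dup': [1, 2, -8, -7, -7]

Answer: -7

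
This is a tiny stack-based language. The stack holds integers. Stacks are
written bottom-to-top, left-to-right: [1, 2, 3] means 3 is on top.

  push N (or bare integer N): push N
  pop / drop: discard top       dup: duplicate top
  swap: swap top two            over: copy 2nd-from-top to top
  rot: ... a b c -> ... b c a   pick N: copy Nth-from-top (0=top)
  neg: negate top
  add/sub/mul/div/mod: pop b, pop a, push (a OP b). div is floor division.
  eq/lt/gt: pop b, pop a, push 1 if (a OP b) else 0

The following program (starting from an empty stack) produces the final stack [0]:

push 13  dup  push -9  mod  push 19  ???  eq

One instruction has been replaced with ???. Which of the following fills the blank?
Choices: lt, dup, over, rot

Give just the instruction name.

Stack before ???: [13, -5, 19]
Stack after ???:  [13, 1]
Checking each choice:
  lt: MATCH
  dup: produces [13, -5, 1]
  over: produces [13, -5, 0]
  rot: produces [-5, 0]


Answer: lt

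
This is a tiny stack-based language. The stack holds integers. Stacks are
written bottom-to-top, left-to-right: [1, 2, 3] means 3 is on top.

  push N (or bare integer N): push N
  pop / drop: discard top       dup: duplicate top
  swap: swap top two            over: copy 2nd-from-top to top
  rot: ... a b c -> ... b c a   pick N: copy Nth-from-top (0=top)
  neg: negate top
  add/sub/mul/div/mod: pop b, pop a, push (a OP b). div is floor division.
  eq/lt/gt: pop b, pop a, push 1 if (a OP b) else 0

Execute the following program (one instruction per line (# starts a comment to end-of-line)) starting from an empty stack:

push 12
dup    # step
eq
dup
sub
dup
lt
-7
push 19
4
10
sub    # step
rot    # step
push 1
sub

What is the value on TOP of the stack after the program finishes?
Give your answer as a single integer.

After 'push 12': [12]
After 'dup': [12, 12]
After 'eq': [1]
After 'dup': [1, 1]
After 'sub': [0]
After 'dup': [0, 0]
After 'lt': [0]
After 'push -7': [0, -7]
After 'push 19': [0, -7, 19]
After 'push 4': [0, -7, 19, 4]
After 'push 10': [0, -7, 19, 4, 10]
After 'sub': [0, -7, 19, -6]
After 'rot': [0, 19, -6, -7]
After 'push 1': [0, 19, -6, -7, 1]
After 'sub': [0, 19, -6, -8]

Answer: -8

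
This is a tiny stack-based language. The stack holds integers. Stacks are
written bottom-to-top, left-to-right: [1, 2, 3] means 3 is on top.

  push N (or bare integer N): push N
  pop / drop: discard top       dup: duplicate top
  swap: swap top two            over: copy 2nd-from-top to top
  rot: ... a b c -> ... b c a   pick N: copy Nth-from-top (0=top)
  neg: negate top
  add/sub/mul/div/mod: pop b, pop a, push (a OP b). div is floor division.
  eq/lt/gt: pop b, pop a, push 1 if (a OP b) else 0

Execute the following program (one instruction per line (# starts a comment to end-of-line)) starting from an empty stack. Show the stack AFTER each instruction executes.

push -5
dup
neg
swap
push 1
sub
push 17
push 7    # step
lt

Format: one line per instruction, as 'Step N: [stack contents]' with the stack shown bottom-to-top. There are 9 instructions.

Step 1: [-5]
Step 2: [-5, -5]
Step 3: [-5, 5]
Step 4: [5, -5]
Step 5: [5, -5, 1]
Step 6: [5, -6]
Step 7: [5, -6, 17]
Step 8: [5, -6, 17, 7]
Step 9: [5, -6, 0]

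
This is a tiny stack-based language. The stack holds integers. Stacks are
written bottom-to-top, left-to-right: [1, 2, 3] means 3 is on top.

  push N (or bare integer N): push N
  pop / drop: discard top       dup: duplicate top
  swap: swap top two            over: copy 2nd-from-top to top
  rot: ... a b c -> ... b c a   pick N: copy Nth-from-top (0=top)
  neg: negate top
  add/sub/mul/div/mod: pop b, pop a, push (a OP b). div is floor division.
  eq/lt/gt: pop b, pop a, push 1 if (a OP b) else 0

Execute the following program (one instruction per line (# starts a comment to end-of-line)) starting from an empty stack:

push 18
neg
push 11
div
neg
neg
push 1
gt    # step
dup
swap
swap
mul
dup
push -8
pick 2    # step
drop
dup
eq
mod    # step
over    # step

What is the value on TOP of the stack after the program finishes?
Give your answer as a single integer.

Answer: 0

Derivation:
After 'push 18': [18]
After 'neg': [-18]
After 'push 11': [-18, 11]
After 'div': [-2]
After 'neg': [2]
After 'neg': [-2]
After 'push 1': [-2, 1]
After 'gt': [0]
After 'dup': [0, 0]
After 'swap': [0, 0]
After 'swap': [0, 0]
After 'mul': [0]
After 'dup': [0, 0]
After 'push -8': [0, 0, -8]
After 'pick 2': [0, 0, -8, 0]
After 'drop': [0, 0, -8]
After 'dup': [0, 0, -8, -8]
After 'eq': [0, 0, 1]
After 'mod': [0, 0]
After 'over': [0, 0, 0]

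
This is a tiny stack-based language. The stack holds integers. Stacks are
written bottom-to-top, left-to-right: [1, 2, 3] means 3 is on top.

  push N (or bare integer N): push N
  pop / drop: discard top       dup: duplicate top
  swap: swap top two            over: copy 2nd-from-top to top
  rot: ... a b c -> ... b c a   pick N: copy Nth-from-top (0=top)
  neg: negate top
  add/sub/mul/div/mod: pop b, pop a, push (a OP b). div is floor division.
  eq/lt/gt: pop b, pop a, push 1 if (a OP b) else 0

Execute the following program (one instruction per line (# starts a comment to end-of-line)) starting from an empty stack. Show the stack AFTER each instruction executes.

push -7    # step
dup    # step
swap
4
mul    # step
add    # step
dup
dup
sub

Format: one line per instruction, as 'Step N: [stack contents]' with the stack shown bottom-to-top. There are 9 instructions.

Step 1: [-7]
Step 2: [-7, -7]
Step 3: [-7, -7]
Step 4: [-7, -7, 4]
Step 5: [-7, -28]
Step 6: [-35]
Step 7: [-35, -35]
Step 8: [-35, -35, -35]
Step 9: [-35, 0]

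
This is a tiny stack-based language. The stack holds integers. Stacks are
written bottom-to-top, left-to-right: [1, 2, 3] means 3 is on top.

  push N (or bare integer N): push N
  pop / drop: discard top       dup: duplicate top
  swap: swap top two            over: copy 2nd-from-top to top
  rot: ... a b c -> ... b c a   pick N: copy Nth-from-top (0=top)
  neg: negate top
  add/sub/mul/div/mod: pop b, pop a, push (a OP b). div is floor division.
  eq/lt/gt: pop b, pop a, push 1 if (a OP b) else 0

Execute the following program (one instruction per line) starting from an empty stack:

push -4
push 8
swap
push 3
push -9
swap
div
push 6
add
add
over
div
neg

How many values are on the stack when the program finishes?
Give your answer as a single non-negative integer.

Answer: 2

Derivation:
After 'push -4': stack = [-4] (depth 1)
After 'push 8': stack = [-4, 8] (depth 2)
After 'swap': stack = [8, -4] (depth 2)
After 'push 3': stack = [8, -4, 3] (depth 3)
After 'push -9': stack = [8, -4, 3, -9] (depth 4)
After 'swap': stack = [8, -4, -9, 3] (depth 4)
After 'div': stack = [8, -4, -3] (depth 3)
After 'push 6': stack = [8, -4, -3, 6] (depth 4)
After 'add': stack = [8, -4, 3] (depth 3)
After 'add': stack = [8, -1] (depth 2)
After 'over': stack = [8, -1, 8] (depth 3)
After 'div': stack = [8, -1] (depth 2)
After 'neg': stack = [8, 1] (depth 2)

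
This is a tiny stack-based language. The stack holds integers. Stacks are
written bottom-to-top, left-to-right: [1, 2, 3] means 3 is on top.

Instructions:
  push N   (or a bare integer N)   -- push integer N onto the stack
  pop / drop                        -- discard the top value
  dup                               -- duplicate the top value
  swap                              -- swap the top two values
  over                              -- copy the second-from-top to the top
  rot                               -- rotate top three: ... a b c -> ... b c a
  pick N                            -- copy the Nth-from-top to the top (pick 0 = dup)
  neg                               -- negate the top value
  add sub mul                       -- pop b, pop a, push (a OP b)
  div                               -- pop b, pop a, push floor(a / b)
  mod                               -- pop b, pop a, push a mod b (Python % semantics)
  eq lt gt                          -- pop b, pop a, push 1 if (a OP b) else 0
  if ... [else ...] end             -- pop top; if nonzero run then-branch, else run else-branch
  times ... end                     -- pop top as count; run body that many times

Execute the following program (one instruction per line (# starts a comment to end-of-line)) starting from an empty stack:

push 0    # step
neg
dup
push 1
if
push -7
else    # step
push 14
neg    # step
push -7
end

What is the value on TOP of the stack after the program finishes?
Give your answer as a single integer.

After 'push 0': [0]
After 'neg': [0]
After 'dup': [0, 0]
After 'push 1': [0, 0, 1]
After 'if': [0, 0]
After 'push -7': [0, 0, -7]

Answer: -7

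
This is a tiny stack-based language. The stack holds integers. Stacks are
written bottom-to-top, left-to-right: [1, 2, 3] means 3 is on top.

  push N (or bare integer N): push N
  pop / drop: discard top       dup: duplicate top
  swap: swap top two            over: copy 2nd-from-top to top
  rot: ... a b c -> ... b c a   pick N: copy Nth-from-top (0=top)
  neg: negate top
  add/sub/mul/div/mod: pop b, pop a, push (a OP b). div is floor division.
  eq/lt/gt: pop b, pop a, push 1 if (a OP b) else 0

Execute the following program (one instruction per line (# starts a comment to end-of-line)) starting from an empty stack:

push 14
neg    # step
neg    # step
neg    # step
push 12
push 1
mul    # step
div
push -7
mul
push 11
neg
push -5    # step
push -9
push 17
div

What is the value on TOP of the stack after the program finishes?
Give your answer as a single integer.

Answer: -1

Derivation:
After 'push 14': [14]
After 'neg': [-14]
After 'neg': [14]
After 'neg': [-14]
After 'push 12': [-14, 12]
After 'push 1': [-14, 12, 1]
After 'mul': [-14, 12]
After 'div': [-2]
After 'push -7': [-2, -7]
After 'mul': [14]
After 'push 11': [14, 11]
After 'neg': [14, -11]
After 'push -5': [14, -11, -5]
After 'push -9': [14, -11, -5, -9]
After 'push 17': [14, -11, -5, -9, 17]
After 'div': [14, -11, -5, -1]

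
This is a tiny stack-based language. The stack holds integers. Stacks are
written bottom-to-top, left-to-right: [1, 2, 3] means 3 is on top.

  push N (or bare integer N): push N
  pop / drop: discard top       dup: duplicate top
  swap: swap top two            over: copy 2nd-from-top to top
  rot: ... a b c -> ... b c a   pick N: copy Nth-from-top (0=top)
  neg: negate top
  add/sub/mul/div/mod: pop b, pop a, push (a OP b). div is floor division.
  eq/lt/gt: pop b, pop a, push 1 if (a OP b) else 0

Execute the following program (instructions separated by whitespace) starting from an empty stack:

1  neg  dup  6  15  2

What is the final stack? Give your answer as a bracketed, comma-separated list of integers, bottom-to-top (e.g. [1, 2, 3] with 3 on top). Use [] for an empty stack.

After 'push 1': [1]
After 'neg': [-1]
After 'dup': [-1, -1]
After 'push 6': [-1, -1, 6]
After 'push 15': [-1, -1, 6, 15]
After 'push 2': [-1, -1, 6, 15, 2]

Answer: [-1, -1, 6, 15, 2]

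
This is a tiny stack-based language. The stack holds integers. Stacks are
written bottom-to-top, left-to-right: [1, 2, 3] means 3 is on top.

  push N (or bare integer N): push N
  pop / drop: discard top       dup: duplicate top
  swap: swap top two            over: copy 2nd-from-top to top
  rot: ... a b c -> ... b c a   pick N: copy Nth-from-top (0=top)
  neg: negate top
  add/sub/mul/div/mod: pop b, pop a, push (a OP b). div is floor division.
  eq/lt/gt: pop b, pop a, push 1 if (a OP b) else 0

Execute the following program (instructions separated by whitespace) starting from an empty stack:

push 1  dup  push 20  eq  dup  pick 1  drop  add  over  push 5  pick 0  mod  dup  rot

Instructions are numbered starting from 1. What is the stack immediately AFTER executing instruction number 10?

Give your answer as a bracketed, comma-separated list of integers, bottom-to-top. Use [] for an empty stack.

Answer: [1, 0, 1, 5]

Derivation:
Step 1 ('push 1'): [1]
Step 2 ('dup'): [1, 1]
Step 3 ('push 20'): [1, 1, 20]
Step 4 ('eq'): [1, 0]
Step 5 ('dup'): [1, 0, 0]
Step 6 ('pick 1'): [1, 0, 0, 0]
Step 7 ('drop'): [1, 0, 0]
Step 8 ('add'): [1, 0]
Step 9 ('over'): [1, 0, 1]
Step 10 ('push 5'): [1, 0, 1, 5]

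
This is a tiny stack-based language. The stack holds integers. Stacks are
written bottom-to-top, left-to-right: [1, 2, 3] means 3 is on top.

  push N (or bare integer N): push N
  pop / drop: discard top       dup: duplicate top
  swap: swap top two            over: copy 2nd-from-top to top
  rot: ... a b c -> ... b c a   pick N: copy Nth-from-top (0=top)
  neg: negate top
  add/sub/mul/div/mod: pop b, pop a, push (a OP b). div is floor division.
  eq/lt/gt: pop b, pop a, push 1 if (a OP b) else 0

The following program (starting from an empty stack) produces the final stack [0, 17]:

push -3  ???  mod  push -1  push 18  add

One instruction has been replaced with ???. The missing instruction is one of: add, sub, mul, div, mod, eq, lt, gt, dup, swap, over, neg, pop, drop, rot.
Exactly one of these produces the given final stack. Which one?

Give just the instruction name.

Stack before ???: [-3]
Stack after ???:  [-3, -3]
The instruction that transforms [-3] -> [-3, -3] is: dup

Answer: dup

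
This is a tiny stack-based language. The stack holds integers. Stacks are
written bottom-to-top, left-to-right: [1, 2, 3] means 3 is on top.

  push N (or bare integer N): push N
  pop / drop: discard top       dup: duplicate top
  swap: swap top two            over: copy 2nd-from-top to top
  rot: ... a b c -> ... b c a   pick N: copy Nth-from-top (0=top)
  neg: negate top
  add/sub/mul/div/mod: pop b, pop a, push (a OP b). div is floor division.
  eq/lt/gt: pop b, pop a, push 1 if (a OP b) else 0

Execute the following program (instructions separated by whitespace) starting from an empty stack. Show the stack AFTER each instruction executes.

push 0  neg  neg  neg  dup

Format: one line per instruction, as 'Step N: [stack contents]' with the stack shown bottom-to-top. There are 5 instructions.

Step 1: [0]
Step 2: [0]
Step 3: [0]
Step 4: [0]
Step 5: [0, 0]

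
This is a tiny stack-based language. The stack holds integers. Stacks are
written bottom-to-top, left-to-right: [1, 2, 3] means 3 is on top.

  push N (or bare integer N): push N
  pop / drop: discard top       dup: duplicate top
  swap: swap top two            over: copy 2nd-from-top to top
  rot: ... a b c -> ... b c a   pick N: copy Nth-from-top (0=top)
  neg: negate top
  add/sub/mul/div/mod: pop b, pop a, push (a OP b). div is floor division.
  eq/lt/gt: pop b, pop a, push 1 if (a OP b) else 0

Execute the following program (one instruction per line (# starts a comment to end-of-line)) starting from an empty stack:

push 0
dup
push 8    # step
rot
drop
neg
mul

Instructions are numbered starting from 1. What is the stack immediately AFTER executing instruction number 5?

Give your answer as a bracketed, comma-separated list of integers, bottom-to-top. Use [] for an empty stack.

Answer: [0, 8]

Derivation:
Step 1 ('push 0'): [0]
Step 2 ('dup'): [0, 0]
Step 3 ('push 8'): [0, 0, 8]
Step 4 ('rot'): [0, 8, 0]
Step 5 ('drop'): [0, 8]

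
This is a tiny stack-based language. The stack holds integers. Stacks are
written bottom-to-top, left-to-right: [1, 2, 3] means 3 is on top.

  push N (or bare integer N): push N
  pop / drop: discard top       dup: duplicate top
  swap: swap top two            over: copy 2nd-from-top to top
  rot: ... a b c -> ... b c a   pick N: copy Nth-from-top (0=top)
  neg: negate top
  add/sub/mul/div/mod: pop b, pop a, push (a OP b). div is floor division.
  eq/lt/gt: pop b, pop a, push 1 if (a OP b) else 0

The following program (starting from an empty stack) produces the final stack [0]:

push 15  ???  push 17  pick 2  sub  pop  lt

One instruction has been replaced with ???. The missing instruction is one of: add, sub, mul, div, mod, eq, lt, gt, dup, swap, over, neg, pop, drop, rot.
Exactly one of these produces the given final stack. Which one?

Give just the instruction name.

Answer: dup

Derivation:
Stack before ???: [15]
Stack after ???:  [15, 15]
The instruction that transforms [15] -> [15, 15] is: dup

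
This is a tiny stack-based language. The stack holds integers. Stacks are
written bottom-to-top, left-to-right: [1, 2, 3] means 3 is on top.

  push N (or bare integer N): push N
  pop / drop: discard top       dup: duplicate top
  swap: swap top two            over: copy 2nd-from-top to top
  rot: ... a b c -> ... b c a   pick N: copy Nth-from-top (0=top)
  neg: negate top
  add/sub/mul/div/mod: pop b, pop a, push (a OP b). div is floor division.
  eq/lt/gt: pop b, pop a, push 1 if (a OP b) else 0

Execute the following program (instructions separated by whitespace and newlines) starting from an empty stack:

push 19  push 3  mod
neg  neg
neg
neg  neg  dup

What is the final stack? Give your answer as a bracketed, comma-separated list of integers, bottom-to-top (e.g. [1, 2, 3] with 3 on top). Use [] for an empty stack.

After 'push 19': [19]
After 'push 3': [19, 3]
After 'mod': [1]
After 'neg': [-1]
After 'neg': [1]
After 'neg': [-1]
After 'neg': [1]
After 'neg': [-1]
After 'dup': [-1, -1]

Answer: [-1, -1]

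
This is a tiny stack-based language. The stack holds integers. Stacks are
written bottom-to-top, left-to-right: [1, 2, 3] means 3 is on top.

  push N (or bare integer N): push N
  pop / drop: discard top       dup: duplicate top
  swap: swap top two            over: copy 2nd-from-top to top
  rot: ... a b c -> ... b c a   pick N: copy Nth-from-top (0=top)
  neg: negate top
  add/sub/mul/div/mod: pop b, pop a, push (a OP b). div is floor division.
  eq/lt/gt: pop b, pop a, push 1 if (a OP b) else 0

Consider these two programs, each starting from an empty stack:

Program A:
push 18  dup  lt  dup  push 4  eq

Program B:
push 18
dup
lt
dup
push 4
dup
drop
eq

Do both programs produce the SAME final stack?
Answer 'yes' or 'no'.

Answer: yes

Derivation:
Program A trace:
  After 'push 18': [18]
  After 'dup': [18, 18]
  After 'lt': [0]
  After 'dup': [0, 0]
  After 'push 4': [0, 0, 4]
  After 'eq': [0, 0]
Program A final stack: [0, 0]

Program B trace:
  After 'push 18': [18]
  After 'dup': [18, 18]
  After 'lt': [0]
  After 'dup': [0, 0]
  After 'push 4': [0, 0, 4]
  After 'dup': [0, 0, 4, 4]
  After 'drop': [0, 0, 4]
  After 'eq': [0, 0]
Program B final stack: [0, 0]
Same: yes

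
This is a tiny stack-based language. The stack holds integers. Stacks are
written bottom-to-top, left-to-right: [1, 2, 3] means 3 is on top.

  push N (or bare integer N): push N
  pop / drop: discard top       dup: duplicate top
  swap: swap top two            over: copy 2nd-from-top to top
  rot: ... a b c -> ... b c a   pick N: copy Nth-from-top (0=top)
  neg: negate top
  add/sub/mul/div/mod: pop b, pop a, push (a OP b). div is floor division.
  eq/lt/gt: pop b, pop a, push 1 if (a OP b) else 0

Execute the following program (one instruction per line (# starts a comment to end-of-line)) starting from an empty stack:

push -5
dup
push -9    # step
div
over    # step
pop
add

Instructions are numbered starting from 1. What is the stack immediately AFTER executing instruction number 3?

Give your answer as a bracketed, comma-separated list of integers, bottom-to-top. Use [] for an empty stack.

Step 1 ('push -5'): [-5]
Step 2 ('dup'): [-5, -5]
Step 3 ('push -9'): [-5, -5, -9]

Answer: [-5, -5, -9]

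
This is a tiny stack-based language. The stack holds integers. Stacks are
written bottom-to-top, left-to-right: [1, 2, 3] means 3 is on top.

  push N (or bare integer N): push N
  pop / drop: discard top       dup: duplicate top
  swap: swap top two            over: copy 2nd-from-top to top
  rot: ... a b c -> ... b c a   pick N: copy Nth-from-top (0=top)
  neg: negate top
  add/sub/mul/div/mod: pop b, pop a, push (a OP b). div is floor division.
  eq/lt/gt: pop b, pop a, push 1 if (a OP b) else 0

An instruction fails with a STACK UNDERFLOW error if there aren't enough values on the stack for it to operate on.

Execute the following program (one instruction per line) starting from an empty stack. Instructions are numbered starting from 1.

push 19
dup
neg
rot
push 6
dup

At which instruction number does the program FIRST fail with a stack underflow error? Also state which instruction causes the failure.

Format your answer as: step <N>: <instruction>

Step 1 ('push 19'): stack = [19], depth = 1
Step 2 ('dup'): stack = [19, 19], depth = 2
Step 3 ('neg'): stack = [19, -19], depth = 2
Step 4 ('rot'): needs 3 value(s) but depth is 2 — STACK UNDERFLOW

Answer: step 4: rot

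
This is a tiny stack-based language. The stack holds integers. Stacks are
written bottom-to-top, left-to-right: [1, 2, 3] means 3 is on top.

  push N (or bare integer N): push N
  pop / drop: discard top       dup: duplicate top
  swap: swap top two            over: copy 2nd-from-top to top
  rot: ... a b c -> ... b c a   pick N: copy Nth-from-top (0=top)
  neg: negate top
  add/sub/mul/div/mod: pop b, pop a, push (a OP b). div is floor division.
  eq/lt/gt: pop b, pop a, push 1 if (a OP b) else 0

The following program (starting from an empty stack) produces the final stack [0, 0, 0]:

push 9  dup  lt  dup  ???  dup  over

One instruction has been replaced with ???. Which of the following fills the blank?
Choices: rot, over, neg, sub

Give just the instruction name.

Answer: sub

Derivation:
Stack before ???: [0, 0]
Stack after ???:  [0]
Checking each choice:
  rot: stack underflow (need 3, have 2)
  over: produces [0, 0, 0, 0, 0]
  neg: produces [0, 0, 0, 0]
  sub: MATCH


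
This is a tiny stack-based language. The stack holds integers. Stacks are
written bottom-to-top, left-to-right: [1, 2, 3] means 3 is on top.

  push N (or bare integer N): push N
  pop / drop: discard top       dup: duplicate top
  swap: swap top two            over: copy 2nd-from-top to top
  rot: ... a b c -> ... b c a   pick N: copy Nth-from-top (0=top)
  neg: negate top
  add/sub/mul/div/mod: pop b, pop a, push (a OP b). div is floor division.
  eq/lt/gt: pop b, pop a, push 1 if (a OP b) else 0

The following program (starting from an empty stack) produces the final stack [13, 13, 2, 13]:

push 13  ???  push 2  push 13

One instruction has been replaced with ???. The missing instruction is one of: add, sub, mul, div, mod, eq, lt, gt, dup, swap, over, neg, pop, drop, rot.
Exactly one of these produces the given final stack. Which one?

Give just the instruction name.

Answer: dup

Derivation:
Stack before ???: [13]
Stack after ???:  [13, 13]
The instruction that transforms [13] -> [13, 13] is: dup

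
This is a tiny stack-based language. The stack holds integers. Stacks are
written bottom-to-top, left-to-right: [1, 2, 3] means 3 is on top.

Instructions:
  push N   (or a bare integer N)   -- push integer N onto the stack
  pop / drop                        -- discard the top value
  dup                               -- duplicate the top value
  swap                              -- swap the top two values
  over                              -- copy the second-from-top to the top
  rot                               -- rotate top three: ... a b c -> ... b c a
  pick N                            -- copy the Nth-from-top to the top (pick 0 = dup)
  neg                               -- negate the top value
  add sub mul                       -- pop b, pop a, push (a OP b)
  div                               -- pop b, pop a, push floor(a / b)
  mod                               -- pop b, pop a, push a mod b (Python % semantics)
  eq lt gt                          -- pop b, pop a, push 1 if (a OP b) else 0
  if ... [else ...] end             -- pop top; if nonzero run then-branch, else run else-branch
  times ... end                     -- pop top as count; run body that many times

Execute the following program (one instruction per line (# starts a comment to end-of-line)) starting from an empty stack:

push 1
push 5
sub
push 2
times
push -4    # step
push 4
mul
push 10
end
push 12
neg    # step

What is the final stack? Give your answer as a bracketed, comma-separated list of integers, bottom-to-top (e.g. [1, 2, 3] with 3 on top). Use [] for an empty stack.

Answer: [-4, -16, 10, -16, 10, -12]

Derivation:
After 'push 1': [1]
After 'push 5': [1, 5]
After 'sub': [-4]
After 'push 2': [-4, 2]
After 'times': [-4]
After 'push -4': [-4, -4]
After 'push 4': [-4, -4, 4]
After 'mul': [-4, -16]
After 'push 10': [-4, -16, 10]
After 'push -4': [-4, -16, 10, -4]
After 'push 4': [-4, -16, 10, -4, 4]
After 'mul': [-4, -16, 10, -16]
After 'push 10': [-4, -16, 10, -16, 10]
After 'push 12': [-4, -16, 10, -16, 10, 12]
After 'neg': [-4, -16, 10, -16, 10, -12]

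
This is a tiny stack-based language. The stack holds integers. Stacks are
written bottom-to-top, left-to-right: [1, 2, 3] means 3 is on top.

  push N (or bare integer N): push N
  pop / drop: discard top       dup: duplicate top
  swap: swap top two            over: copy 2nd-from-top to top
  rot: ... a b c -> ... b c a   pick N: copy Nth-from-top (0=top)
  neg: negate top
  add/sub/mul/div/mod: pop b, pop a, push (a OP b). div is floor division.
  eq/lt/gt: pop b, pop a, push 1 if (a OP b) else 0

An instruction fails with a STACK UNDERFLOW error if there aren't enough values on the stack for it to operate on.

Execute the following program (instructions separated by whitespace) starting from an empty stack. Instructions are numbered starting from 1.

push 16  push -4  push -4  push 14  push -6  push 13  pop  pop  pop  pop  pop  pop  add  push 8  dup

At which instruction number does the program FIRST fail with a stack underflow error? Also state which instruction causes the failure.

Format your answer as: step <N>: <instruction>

Step 1 ('push 16'): stack = [16], depth = 1
Step 2 ('push -4'): stack = [16, -4], depth = 2
Step 3 ('push -4'): stack = [16, -4, -4], depth = 3
Step 4 ('push 14'): stack = [16, -4, -4, 14], depth = 4
Step 5 ('push -6'): stack = [16, -4, -4, 14, -6], depth = 5
Step 6 ('push 13'): stack = [16, -4, -4, 14, -6, 13], depth = 6
Step 7 ('pop'): stack = [16, -4, -4, 14, -6], depth = 5
Step 8 ('pop'): stack = [16, -4, -4, 14], depth = 4
Step 9 ('pop'): stack = [16, -4, -4], depth = 3
Step 10 ('pop'): stack = [16, -4], depth = 2
Step 11 ('pop'): stack = [16], depth = 1
Step 12 ('pop'): stack = [], depth = 0
Step 13 ('add'): needs 2 value(s) but depth is 0 — STACK UNDERFLOW

Answer: step 13: add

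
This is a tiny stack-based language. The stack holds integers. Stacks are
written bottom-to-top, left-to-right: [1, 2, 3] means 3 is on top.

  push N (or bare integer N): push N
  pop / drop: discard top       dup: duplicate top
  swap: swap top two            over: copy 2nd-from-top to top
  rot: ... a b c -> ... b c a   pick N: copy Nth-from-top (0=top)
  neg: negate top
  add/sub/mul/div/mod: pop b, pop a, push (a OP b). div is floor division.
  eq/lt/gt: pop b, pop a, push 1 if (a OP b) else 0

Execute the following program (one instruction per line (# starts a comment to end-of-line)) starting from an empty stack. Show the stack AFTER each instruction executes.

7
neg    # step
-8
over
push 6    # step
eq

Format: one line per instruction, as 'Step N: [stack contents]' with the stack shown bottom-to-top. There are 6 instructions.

Step 1: [7]
Step 2: [-7]
Step 3: [-7, -8]
Step 4: [-7, -8, -7]
Step 5: [-7, -8, -7, 6]
Step 6: [-7, -8, 0]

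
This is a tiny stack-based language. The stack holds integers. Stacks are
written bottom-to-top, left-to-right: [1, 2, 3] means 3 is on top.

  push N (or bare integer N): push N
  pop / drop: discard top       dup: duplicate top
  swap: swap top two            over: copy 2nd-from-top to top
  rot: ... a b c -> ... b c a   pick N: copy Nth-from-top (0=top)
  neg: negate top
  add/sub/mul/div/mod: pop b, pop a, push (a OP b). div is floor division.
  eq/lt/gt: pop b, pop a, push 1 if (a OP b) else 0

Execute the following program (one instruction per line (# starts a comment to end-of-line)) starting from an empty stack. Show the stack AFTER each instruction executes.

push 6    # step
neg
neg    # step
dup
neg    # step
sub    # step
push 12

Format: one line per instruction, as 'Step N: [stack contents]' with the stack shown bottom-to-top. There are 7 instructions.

Step 1: [6]
Step 2: [-6]
Step 3: [6]
Step 4: [6, 6]
Step 5: [6, -6]
Step 6: [12]
Step 7: [12, 12]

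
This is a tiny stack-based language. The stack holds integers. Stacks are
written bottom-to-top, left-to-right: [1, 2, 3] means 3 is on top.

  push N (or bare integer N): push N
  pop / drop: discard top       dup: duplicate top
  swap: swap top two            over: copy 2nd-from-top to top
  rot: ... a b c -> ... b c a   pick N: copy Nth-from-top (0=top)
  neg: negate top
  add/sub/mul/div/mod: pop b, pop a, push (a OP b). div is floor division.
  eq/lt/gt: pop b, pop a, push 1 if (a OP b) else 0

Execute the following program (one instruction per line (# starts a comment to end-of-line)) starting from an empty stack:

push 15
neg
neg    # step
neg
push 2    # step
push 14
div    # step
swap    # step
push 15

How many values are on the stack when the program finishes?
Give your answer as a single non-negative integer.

After 'push 15': stack = [15] (depth 1)
After 'neg': stack = [-15] (depth 1)
After 'neg': stack = [15] (depth 1)
After 'neg': stack = [-15] (depth 1)
After 'push 2': stack = [-15, 2] (depth 2)
After 'push 14': stack = [-15, 2, 14] (depth 3)
After 'div': stack = [-15, 0] (depth 2)
After 'swap': stack = [0, -15] (depth 2)
After 'push 15': stack = [0, -15, 15] (depth 3)

Answer: 3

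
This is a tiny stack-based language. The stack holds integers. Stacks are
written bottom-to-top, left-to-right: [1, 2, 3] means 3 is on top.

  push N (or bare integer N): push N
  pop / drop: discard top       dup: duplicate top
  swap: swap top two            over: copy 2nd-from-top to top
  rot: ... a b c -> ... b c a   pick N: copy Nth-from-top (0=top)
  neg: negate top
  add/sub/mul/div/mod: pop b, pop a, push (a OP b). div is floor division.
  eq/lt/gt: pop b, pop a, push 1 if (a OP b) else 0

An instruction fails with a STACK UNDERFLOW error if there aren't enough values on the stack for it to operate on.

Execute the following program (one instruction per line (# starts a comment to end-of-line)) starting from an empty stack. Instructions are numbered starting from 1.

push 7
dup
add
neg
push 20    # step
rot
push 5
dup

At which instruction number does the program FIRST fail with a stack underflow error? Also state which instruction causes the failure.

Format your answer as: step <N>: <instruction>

Step 1 ('push 7'): stack = [7], depth = 1
Step 2 ('dup'): stack = [7, 7], depth = 2
Step 3 ('add'): stack = [14], depth = 1
Step 4 ('neg'): stack = [-14], depth = 1
Step 5 ('push 20'): stack = [-14, 20], depth = 2
Step 6 ('rot'): needs 3 value(s) but depth is 2 — STACK UNDERFLOW

Answer: step 6: rot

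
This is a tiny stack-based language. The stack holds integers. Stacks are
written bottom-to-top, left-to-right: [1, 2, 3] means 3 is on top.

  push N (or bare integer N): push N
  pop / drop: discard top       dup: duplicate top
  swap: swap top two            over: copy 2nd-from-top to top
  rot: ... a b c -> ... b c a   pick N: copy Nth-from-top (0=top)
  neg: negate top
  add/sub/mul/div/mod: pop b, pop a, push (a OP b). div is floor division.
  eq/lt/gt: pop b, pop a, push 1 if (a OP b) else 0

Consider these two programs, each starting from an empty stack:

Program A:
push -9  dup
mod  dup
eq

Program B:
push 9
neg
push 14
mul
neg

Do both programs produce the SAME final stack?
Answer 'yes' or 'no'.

Answer: no

Derivation:
Program A trace:
  After 'push -9': [-9]
  After 'dup': [-9, -9]
  After 'mod': [0]
  After 'dup': [0, 0]
  After 'eq': [1]
Program A final stack: [1]

Program B trace:
  After 'push 9': [9]
  After 'neg': [-9]
  After 'push 14': [-9, 14]
  After 'mul': [-126]
  After 'neg': [126]
Program B final stack: [126]
Same: no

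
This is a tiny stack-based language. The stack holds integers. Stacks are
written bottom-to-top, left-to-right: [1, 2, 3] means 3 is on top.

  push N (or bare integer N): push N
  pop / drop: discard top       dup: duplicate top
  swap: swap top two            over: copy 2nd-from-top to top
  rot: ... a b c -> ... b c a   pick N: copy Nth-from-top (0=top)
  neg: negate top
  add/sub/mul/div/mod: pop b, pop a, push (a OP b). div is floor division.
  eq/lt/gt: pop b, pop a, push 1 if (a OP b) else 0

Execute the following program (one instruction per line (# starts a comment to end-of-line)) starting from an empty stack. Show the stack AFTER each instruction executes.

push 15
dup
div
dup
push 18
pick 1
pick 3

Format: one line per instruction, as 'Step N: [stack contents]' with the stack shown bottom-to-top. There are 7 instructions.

Step 1: [15]
Step 2: [15, 15]
Step 3: [1]
Step 4: [1, 1]
Step 5: [1, 1, 18]
Step 6: [1, 1, 18, 1]
Step 7: [1, 1, 18, 1, 1]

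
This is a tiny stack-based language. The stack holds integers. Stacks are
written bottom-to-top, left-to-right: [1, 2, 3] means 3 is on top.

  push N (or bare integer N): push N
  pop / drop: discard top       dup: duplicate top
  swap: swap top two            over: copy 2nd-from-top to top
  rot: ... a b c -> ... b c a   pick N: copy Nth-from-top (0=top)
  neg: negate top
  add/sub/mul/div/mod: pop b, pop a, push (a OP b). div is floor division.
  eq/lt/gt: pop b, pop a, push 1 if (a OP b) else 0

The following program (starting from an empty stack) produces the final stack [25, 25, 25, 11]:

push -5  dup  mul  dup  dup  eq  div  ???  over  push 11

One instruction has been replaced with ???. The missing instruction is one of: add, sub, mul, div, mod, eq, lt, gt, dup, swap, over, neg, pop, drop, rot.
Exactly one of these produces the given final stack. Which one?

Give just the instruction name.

Stack before ???: [25]
Stack after ???:  [25, 25]
The instruction that transforms [25] -> [25, 25] is: dup

Answer: dup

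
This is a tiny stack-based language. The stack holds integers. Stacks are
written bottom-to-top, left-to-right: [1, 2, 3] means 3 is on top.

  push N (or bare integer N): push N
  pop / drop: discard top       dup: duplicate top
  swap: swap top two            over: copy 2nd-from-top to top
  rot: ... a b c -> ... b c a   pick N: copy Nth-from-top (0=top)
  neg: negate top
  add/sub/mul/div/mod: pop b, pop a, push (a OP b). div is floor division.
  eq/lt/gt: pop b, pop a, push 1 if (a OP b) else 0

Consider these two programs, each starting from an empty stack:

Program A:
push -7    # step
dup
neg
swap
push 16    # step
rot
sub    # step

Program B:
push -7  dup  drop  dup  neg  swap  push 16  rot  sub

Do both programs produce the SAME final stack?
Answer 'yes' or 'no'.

Program A trace:
  After 'push -7': [-7]
  After 'dup': [-7, -7]
  After 'neg': [-7, 7]
  After 'swap': [7, -7]
  After 'push 16': [7, -7, 16]
  After 'rot': [-7, 16, 7]
  After 'sub': [-7, 9]
Program A final stack: [-7, 9]

Program B trace:
  After 'push -7': [-7]
  After 'dup': [-7, -7]
  After 'drop': [-7]
  After 'dup': [-7, -7]
  After 'neg': [-7, 7]
  After 'swap': [7, -7]
  After 'push 16': [7, -7, 16]
  After 'rot': [-7, 16, 7]
  After 'sub': [-7, 9]
Program B final stack: [-7, 9]
Same: yes

Answer: yes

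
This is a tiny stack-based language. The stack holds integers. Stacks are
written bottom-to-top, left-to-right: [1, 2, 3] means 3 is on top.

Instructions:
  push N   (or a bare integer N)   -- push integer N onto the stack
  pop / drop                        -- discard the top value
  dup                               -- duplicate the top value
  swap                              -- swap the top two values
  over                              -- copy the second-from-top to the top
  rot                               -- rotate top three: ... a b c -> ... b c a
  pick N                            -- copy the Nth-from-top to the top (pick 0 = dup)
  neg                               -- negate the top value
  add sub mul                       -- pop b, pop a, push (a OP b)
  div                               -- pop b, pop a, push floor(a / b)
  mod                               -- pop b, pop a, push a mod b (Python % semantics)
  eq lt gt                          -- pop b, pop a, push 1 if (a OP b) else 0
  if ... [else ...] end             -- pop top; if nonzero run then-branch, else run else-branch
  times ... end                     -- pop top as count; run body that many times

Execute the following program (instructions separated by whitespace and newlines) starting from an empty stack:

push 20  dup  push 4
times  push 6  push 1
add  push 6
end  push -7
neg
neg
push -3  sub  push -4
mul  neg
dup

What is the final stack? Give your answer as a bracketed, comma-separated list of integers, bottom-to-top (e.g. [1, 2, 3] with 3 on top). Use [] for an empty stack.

After 'push 20': [20]
After 'dup': [20, 20]
After 'push 4': [20, 20, 4]
After 'times': [20, 20]
After 'push 6': [20, 20, 6]
After 'push 1': [20, 20, 6, 1]
After 'add': [20, 20, 7]
After 'push 6': [20, 20, 7, 6]
After 'push 6': [20, 20, 7, 6, 6]
After 'push 1': [20, 20, 7, 6, 6, 1]
After 'add': [20, 20, 7, 6, 7]
After 'push 6': [20, 20, 7, 6, 7, 6]
  ...
After 'push 1': [20, 20, 7, 6, 7, 6, 7, 6, 6, 1]
After 'add': [20, 20, 7, 6, 7, 6, 7, 6, 7]
After 'push 6': [20, 20, 7, 6, 7, 6, 7, 6, 7, 6]
After 'push -7': [20, 20, 7, 6, 7, 6, 7, 6, 7, 6, -7]
After 'neg': [20, 20, 7, 6, 7, 6, 7, 6, 7, 6, 7]
After 'neg': [20, 20, 7, 6, 7, 6, 7, 6, 7, 6, -7]
After 'push -3': [20, 20, 7, 6, 7, 6, 7, 6, 7, 6, -7, -3]
After 'sub': [20, 20, 7, 6, 7, 6, 7, 6, 7, 6, -4]
After 'push -4': [20, 20, 7, 6, 7, 6, 7, 6, 7, 6, -4, -4]
After 'mul': [20, 20, 7, 6, 7, 6, 7, 6, 7, 6, 16]
After 'neg': [20, 20, 7, 6, 7, 6, 7, 6, 7, 6, -16]
After 'dup': [20, 20, 7, 6, 7, 6, 7, 6, 7, 6, -16, -16]

Answer: [20, 20, 7, 6, 7, 6, 7, 6, 7, 6, -16, -16]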